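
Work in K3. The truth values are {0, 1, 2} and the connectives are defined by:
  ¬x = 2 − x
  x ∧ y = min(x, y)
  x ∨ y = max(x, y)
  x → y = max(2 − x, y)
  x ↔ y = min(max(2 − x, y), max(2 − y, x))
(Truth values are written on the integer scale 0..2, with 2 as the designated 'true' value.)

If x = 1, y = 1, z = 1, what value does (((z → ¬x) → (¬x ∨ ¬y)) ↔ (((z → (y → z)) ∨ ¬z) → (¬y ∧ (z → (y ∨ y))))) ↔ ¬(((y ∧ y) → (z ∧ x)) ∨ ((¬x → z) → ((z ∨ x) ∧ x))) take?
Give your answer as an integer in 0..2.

1

¬x = ¬1 = 1
z → ¬x = 1 → 1 = 1
¬x = ¬1 = 1
¬y = ¬1 = 1
¬x ∨ ¬y = 1 ∨ 1 = 1
(z → ¬x) → (¬x ∨ ¬y) = 1 → 1 = 1
y → z = 1 → 1 = 1
z → (y → z) = 1 → 1 = 1
¬z = ¬1 = 1
(z → (y → z)) ∨ ¬z = 1 ∨ 1 = 1
¬y = ¬1 = 1
y ∨ y = 1 ∨ 1 = 1
z → (y ∨ y) = 1 → 1 = 1
¬y ∧ (z → (y ∨ y)) = 1 ∧ 1 = 1
((z → (y → z)) ∨ ¬z) → (¬y ∧ (z → (y ∨ y))) = 1 → 1 = 1
((z → ¬x) → (¬x ∨ ¬y)) ↔ (((z → (y → z)) ∨ ¬z) → (¬y ∧ (z → (y ∨ y)))) = 1 ↔ 1 = 1
y ∧ y = 1 ∧ 1 = 1
z ∧ x = 1 ∧ 1 = 1
(y ∧ y) → (z ∧ x) = 1 → 1 = 1
¬x = ¬1 = 1
¬x → z = 1 → 1 = 1
z ∨ x = 1 ∨ 1 = 1
(z ∨ x) ∧ x = 1 ∧ 1 = 1
(¬x → z) → ((z ∨ x) ∧ x) = 1 → 1 = 1
((y ∧ y) → (z ∧ x)) ∨ ((¬x → z) → ((z ∨ x) ∧ x)) = 1 ∨ 1 = 1
¬(((y ∧ y) → (z ∧ x)) ∨ ((¬x → z) → ((z ∨ x) ∧ x))) = ¬1 = 1
(((z → ¬x) → (¬x ∨ ¬y)) ↔ (((z → (y → z)) ∨ ¬z) → (¬y ∧ (z → (y ∨ y))))) ↔ ¬(((y ∧ y) → (z ∧ x)) ∨ ((¬x → z) → ((z ∨ x) ∧ x))) = 1 ↔ 1 = 1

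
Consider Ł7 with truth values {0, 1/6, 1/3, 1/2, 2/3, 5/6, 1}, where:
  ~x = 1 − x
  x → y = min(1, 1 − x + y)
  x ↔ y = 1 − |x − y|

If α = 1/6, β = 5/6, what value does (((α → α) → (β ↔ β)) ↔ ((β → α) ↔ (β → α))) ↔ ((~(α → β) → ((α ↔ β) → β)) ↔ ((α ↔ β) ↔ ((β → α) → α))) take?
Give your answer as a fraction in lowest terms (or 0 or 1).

α → α = 1/6 → 1/6 = 1
β ↔ β = 5/6 ↔ 5/6 = 1
(α → α) → (β ↔ β) = 1 → 1 = 1
β → α = 5/6 → 1/6 = 1/3
β → α = 5/6 → 1/6 = 1/3
(β → α) ↔ (β → α) = 1/3 ↔ 1/3 = 1
((α → α) → (β ↔ β)) ↔ ((β → α) ↔ (β → α)) = 1 ↔ 1 = 1
α → β = 1/6 → 5/6 = 1
~(α → β) = ~1 = 0
α ↔ β = 1/6 ↔ 5/6 = 1/3
(α ↔ β) → β = 1/3 → 5/6 = 1
~(α → β) → ((α ↔ β) → β) = 0 → 1 = 1
α ↔ β = 1/6 ↔ 5/6 = 1/3
β → α = 5/6 → 1/6 = 1/3
(β → α) → α = 1/3 → 1/6 = 5/6
(α ↔ β) ↔ ((β → α) → α) = 1/3 ↔ 5/6 = 1/2
(~(α → β) → ((α ↔ β) → β)) ↔ ((α ↔ β) ↔ ((β → α) → α)) = 1 ↔ 1/2 = 1/2
(((α → α) → (β ↔ β)) ↔ ((β → α) ↔ (β → α))) ↔ ((~(α → β) → ((α ↔ β) → β)) ↔ ((α ↔ β) ↔ ((β → α) → α))) = 1 ↔ 1/2 = 1/2

1/2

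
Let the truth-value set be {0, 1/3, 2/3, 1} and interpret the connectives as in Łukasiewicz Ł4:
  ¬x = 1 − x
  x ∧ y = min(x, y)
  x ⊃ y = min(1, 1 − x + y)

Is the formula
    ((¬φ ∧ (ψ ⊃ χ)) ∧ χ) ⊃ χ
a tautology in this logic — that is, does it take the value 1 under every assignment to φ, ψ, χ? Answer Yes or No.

At φ = 0, ψ = 2/3, χ = 2/3, for instance:
¬φ = ¬0 = 1
ψ ⊃ χ = 2/3 ⊃ 2/3 = 1
¬φ ∧ (ψ ⊃ χ) = 1 ∧ 1 = 1
(¬φ ∧ (ψ ⊃ χ)) ∧ χ = 1 ∧ 2/3 = 2/3
((¬φ ∧ (ψ ⊃ χ)) ∧ χ) ⊃ χ = 2/3 ⊃ 2/3 = 1
and checking the remaining 63 assignments likewise gives ≥ 1 in every case.

Yes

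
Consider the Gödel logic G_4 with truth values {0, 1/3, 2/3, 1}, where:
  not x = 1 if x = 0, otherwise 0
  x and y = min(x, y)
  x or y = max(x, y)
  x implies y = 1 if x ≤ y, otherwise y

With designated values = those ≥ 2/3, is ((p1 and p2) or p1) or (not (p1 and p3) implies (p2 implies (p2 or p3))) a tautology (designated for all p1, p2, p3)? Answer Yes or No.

At p1 = 1/3, p2 = 1/3, p3 = 0, for instance:
p1 and p2 = 1/3 and 1/3 = 1/3
(p1 and p2) or p1 = 1/3 or 1/3 = 1/3
p1 and p3 = 1/3 and 0 = 0
not (p1 and p3) = not 0 = 1
p2 or p3 = 1/3 or 0 = 1/3
p2 implies (p2 or p3) = 1/3 implies 1/3 = 1
not (p1 and p3) implies (p2 implies (p2 or p3)) = 1 implies 1 = 1
((p1 and p2) or p1) or (not (p1 and p3) implies (p2 implies (p2 or p3))) = 1/3 or 1 = 1
and checking the remaining 63 assignments likewise gives ≥ 2/3 in every case.

Yes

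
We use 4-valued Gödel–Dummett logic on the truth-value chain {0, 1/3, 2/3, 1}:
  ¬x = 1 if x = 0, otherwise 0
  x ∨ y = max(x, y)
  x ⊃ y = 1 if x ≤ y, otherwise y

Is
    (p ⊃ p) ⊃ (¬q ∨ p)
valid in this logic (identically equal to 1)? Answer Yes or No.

No

Counterexample: take p = 0, q = 1/3.
p ⊃ p = 0 ⊃ 0 = 1
¬q = ¬1/3 = 0
¬q ∨ p = 0 ∨ 0 = 0
(p ⊃ p) ⊃ (¬q ∨ p) = 1 ⊃ 0 = 0
This gives 0 ≠ 1.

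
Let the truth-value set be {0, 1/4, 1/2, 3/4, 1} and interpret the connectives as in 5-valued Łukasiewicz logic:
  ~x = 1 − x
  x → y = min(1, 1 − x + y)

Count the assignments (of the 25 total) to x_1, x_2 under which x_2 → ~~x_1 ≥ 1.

value 1: 15 assignments (counts)
value 3/4: 4 assignments
value 1/2: 3 assignments
value 1/4: 2 assignments
value 0: 1 assignment
So 15 of the 25 assignments meet the threshold.

15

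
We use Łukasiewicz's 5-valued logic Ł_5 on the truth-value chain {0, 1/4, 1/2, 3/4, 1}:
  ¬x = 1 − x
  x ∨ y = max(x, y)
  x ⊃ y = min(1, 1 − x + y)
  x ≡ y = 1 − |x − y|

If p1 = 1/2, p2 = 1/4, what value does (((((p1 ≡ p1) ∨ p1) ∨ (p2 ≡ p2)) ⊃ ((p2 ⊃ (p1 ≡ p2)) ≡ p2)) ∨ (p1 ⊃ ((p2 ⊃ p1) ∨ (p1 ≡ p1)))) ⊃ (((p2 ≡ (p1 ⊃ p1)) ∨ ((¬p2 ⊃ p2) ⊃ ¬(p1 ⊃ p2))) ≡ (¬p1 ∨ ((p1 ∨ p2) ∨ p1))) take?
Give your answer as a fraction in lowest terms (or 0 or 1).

3/4

p1 ≡ p1 = 1/2 ≡ 1/2 = 1
(p1 ≡ p1) ∨ p1 = 1 ∨ 1/2 = 1
p2 ≡ p2 = 1/4 ≡ 1/4 = 1
((p1 ≡ p1) ∨ p1) ∨ (p2 ≡ p2) = 1 ∨ 1 = 1
p1 ≡ p2 = 1/2 ≡ 1/4 = 3/4
p2 ⊃ (p1 ≡ p2) = 1/4 ⊃ 3/4 = 1
(p2 ⊃ (p1 ≡ p2)) ≡ p2 = 1 ≡ 1/4 = 1/4
(((p1 ≡ p1) ∨ p1) ∨ (p2 ≡ p2)) ⊃ ((p2 ⊃ (p1 ≡ p2)) ≡ p2) = 1 ⊃ 1/4 = 1/4
p2 ⊃ p1 = 1/4 ⊃ 1/2 = 1
p1 ≡ p1 = 1/2 ≡ 1/2 = 1
(p2 ⊃ p1) ∨ (p1 ≡ p1) = 1 ∨ 1 = 1
p1 ⊃ ((p2 ⊃ p1) ∨ (p1 ≡ p1)) = 1/2 ⊃ 1 = 1
((((p1 ≡ p1) ∨ p1) ∨ (p2 ≡ p2)) ⊃ ((p2 ⊃ (p1 ≡ p2)) ≡ p2)) ∨ (p1 ⊃ ((p2 ⊃ p1) ∨ (p1 ≡ p1))) = 1/4 ∨ 1 = 1
p1 ⊃ p1 = 1/2 ⊃ 1/2 = 1
p2 ≡ (p1 ⊃ p1) = 1/4 ≡ 1 = 1/4
¬p2 = ¬1/4 = 3/4
¬p2 ⊃ p2 = 3/4 ⊃ 1/4 = 1/2
p1 ⊃ p2 = 1/2 ⊃ 1/4 = 3/4
¬(p1 ⊃ p2) = ¬3/4 = 1/4
(¬p2 ⊃ p2) ⊃ ¬(p1 ⊃ p2) = 1/2 ⊃ 1/4 = 3/4
(p2 ≡ (p1 ⊃ p1)) ∨ ((¬p2 ⊃ p2) ⊃ ¬(p1 ⊃ p2)) = 1/4 ∨ 3/4 = 3/4
¬p1 = ¬1/2 = 1/2
p1 ∨ p2 = 1/2 ∨ 1/4 = 1/2
(p1 ∨ p2) ∨ p1 = 1/2 ∨ 1/2 = 1/2
¬p1 ∨ ((p1 ∨ p2) ∨ p1) = 1/2 ∨ 1/2 = 1/2
((p2 ≡ (p1 ⊃ p1)) ∨ ((¬p2 ⊃ p2) ⊃ ¬(p1 ⊃ p2))) ≡ (¬p1 ∨ ((p1 ∨ p2) ∨ p1)) = 3/4 ≡ 1/2 = 3/4
(((((p1 ≡ p1) ∨ p1) ∨ (p2 ≡ p2)) ⊃ ((p2 ⊃ (p1 ≡ p2)) ≡ p2)) ∨ (p1 ⊃ ((p2 ⊃ p1) ∨ (p1 ≡ p1)))) ⊃ (((p2 ≡ (p1 ⊃ p1)) ∨ ((¬p2 ⊃ p2) ⊃ ¬(p1 ⊃ p2))) ≡ (¬p1 ∨ ((p1 ∨ p2) ∨ p1))) = 1 ⊃ 3/4 = 3/4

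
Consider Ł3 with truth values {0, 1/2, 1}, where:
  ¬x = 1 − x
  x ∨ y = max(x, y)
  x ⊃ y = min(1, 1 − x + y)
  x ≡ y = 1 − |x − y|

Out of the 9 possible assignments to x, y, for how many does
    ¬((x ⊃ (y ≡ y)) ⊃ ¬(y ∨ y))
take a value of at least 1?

x = 0, y = 0 ↦ 0  <
x = 0, y = 1/2 ↦ 1/2  <
x = 0, y = 1 ↦ 1  ≥
x = 1/2, y = 0 ↦ 0  <
x = 1/2, y = 1/2 ↦ 1/2  <
x = 1/2, y = 1 ↦ 1  ≥
x = 1, y = 0 ↦ 0  <
x = 1, y = 1/2 ↦ 1/2  <
x = 1, y = 1 ↦ 1  ≥
So 3 of the 9 assignments meet the threshold.

3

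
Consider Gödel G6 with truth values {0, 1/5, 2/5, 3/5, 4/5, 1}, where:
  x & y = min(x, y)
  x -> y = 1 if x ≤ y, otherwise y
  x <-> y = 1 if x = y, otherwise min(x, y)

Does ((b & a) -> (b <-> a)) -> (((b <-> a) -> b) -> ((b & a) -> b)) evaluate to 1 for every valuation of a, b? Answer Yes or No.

At a = 2/5, b = 3/5, for instance:
b & a = 3/5 & 2/5 = 2/5
b <-> a = 3/5 <-> 2/5 = 2/5
(b & a) -> (b <-> a) = 2/5 -> 2/5 = 1
(b <-> a) -> b = 2/5 -> 3/5 = 1
(b & a) -> b = 2/5 -> 3/5 = 1
((b <-> a) -> b) -> ((b & a) -> b) = 1 -> 1 = 1
((b & a) -> (b <-> a)) -> (((b <-> a) -> b) -> ((b & a) -> b)) = 1 -> 1 = 1
and checking the remaining 35 assignments likewise gives ≥ 1 in every case.

Yes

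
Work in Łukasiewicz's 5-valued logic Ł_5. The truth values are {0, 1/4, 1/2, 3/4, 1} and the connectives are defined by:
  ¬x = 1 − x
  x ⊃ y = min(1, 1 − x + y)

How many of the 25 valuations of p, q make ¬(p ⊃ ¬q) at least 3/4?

3

value 1: 1 assignment (counts)
value 3/4: 2 assignments (counts)
value 1/2: 3 assignments
value 1/4: 4 assignments
value 0: 15 assignments
So 3 of the 25 assignments meet the threshold.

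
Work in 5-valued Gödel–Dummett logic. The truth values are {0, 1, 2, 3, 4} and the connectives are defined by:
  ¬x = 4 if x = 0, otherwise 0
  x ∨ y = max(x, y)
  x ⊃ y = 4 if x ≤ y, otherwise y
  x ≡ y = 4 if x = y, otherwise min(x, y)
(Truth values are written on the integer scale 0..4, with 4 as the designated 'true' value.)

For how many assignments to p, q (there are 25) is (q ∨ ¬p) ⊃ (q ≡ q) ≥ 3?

25

value 4: 25 assignments (counts)
So 25 of the 25 assignments meet the threshold.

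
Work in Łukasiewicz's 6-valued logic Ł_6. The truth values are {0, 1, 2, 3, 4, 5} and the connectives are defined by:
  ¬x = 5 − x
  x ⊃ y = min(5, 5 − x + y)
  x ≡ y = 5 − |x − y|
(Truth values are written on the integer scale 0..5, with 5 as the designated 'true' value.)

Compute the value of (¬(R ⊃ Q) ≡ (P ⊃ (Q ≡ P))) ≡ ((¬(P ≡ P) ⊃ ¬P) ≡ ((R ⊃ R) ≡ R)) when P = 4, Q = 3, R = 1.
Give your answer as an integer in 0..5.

4

R ⊃ Q = 1 ⊃ 3 = 5
¬(R ⊃ Q) = ¬5 = 0
Q ≡ P = 3 ≡ 4 = 4
P ⊃ (Q ≡ P) = 4 ⊃ 4 = 5
¬(R ⊃ Q) ≡ (P ⊃ (Q ≡ P)) = 0 ≡ 5 = 0
P ≡ P = 4 ≡ 4 = 5
¬(P ≡ P) = ¬5 = 0
¬P = ¬4 = 1
¬(P ≡ P) ⊃ ¬P = 0 ⊃ 1 = 5
R ⊃ R = 1 ⊃ 1 = 5
(R ⊃ R) ≡ R = 5 ≡ 1 = 1
(¬(P ≡ P) ⊃ ¬P) ≡ ((R ⊃ R) ≡ R) = 5 ≡ 1 = 1
(¬(R ⊃ Q) ≡ (P ⊃ (Q ≡ P))) ≡ ((¬(P ≡ P) ⊃ ¬P) ≡ ((R ⊃ R) ≡ R)) = 0 ≡ 1 = 4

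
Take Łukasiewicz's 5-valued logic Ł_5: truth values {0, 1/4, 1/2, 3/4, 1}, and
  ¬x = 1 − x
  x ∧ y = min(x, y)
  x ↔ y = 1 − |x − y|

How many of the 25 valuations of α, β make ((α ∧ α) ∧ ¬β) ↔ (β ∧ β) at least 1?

5

value 1: 5 assignments (counts)
value 3/4: 4 assignments
value 1/2: 8 assignments
value 1/4: 2 assignments
value 0: 6 assignments
So 5 of the 25 assignments meet the threshold.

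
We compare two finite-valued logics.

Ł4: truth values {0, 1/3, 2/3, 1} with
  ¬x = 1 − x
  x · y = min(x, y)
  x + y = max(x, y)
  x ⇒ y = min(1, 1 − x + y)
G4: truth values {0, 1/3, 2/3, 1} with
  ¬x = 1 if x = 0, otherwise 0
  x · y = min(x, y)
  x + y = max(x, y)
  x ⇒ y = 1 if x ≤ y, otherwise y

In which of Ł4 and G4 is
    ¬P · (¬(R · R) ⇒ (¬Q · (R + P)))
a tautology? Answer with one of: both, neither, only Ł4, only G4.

neither

In Ł4: at P = 0, Q = 0, R = 0 the value is 0 — not a tautology.
In G4: at P = 0, Q = 0, R = 0 the value is 0 — not a tautology.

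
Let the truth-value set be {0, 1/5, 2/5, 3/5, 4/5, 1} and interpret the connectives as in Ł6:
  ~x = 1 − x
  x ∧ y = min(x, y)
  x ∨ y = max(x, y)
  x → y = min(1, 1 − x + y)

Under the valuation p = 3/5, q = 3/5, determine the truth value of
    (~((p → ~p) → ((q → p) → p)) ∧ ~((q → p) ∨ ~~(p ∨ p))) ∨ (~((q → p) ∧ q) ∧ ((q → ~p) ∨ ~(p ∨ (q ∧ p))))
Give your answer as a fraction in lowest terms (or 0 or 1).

~p = ~3/5 = 2/5
p → ~p = 3/5 → 2/5 = 4/5
q → p = 3/5 → 3/5 = 1
(q → p) → p = 1 → 3/5 = 3/5
(p → ~p) → ((q → p) → p) = 4/5 → 3/5 = 4/5
~((p → ~p) → ((q → p) → p)) = ~4/5 = 1/5
q → p = 3/5 → 3/5 = 1
p ∨ p = 3/5 ∨ 3/5 = 3/5
~(p ∨ p) = ~3/5 = 2/5
~~(p ∨ p) = ~2/5 = 3/5
(q → p) ∨ ~~(p ∨ p) = 1 ∨ 3/5 = 1
~((q → p) ∨ ~~(p ∨ p)) = ~1 = 0
~((p → ~p) → ((q → p) → p)) ∧ ~((q → p) ∨ ~~(p ∨ p)) = 1/5 ∧ 0 = 0
q → p = 3/5 → 3/5 = 1
(q → p) ∧ q = 1 ∧ 3/5 = 3/5
~((q → p) ∧ q) = ~3/5 = 2/5
~p = ~3/5 = 2/5
q → ~p = 3/5 → 2/5 = 4/5
q ∧ p = 3/5 ∧ 3/5 = 3/5
p ∨ (q ∧ p) = 3/5 ∨ 3/5 = 3/5
~(p ∨ (q ∧ p)) = ~3/5 = 2/5
(q → ~p) ∨ ~(p ∨ (q ∧ p)) = 4/5 ∨ 2/5 = 4/5
~((q → p) ∧ q) ∧ ((q → ~p) ∨ ~(p ∨ (q ∧ p))) = 2/5 ∧ 4/5 = 2/5
(~((p → ~p) → ((q → p) → p)) ∧ ~((q → p) ∨ ~~(p ∨ p))) ∨ (~((q → p) ∧ q) ∧ ((q → ~p) ∨ ~(p ∨ (q ∧ p)))) = 0 ∨ 2/5 = 2/5

2/5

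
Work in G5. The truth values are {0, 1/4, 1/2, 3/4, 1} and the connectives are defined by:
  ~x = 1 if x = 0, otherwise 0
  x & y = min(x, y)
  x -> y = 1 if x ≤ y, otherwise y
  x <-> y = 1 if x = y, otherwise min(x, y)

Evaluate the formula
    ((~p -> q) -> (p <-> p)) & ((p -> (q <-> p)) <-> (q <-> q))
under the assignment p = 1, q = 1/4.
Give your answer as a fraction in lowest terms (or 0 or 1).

~p = ~1 = 0
~p -> q = 0 -> 1/4 = 1
p <-> p = 1 <-> 1 = 1
(~p -> q) -> (p <-> p) = 1 -> 1 = 1
q <-> p = 1/4 <-> 1 = 1/4
p -> (q <-> p) = 1 -> 1/4 = 1/4
q <-> q = 1/4 <-> 1/4 = 1
(p -> (q <-> p)) <-> (q <-> q) = 1/4 <-> 1 = 1/4
((~p -> q) -> (p <-> p)) & ((p -> (q <-> p)) <-> (q <-> q)) = 1 & 1/4 = 1/4

1/4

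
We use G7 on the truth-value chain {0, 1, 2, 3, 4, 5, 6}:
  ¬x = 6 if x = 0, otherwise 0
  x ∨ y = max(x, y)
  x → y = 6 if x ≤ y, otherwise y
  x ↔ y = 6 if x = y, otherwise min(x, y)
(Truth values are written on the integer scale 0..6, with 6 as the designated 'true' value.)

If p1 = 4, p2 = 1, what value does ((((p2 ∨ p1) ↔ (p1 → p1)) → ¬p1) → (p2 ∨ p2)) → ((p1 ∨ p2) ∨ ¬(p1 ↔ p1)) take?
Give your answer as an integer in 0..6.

p2 ∨ p1 = 1 ∨ 4 = 4
p1 → p1 = 4 → 4 = 6
(p2 ∨ p1) ↔ (p1 → p1) = 4 ↔ 6 = 4
¬p1 = ¬4 = 0
((p2 ∨ p1) ↔ (p1 → p1)) → ¬p1 = 4 → 0 = 0
p2 ∨ p2 = 1 ∨ 1 = 1
(((p2 ∨ p1) ↔ (p1 → p1)) → ¬p1) → (p2 ∨ p2) = 0 → 1 = 6
p1 ∨ p2 = 4 ∨ 1 = 4
p1 ↔ p1 = 4 ↔ 4 = 6
¬(p1 ↔ p1) = ¬6 = 0
(p1 ∨ p2) ∨ ¬(p1 ↔ p1) = 4 ∨ 0 = 4
((((p2 ∨ p1) ↔ (p1 → p1)) → ¬p1) → (p2 ∨ p2)) → ((p1 ∨ p2) ∨ ¬(p1 ↔ p1)) = 6 → 4 = 4

4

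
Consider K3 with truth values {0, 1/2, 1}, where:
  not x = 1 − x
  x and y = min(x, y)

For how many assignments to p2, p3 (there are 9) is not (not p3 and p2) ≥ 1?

p2 = 0, p3 = 0 ↦ 1  ≥
p2 = 0, p3 = 1/2 ↦ 1  ≥
p2 = 0, p3 = 1 ↦ 1  ≥
p2 = 1/2, p3 = 0 ↦ 1/2  <
p2 = 1/2, p3 = 1/2 ↦ 1/2  <
p2 = 1/2, p3 = 1 ↦ 1  ≥
p2 = 1, p3 = 0 ↦ 0  <
p2 = 1, p3 = 1/2 ↦ 1/2  <
p2 = 1, p3 = 1 ↦ 1  ≥
So 5 of the 9 assignments meet the threshold.

5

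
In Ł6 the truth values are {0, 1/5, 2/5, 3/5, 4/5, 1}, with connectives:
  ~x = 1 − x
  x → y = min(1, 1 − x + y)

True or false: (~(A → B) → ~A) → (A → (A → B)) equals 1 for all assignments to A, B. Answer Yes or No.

At A = 1, B = 4/5, for instance:
A → B = 1 → 4/5 = 4/5
~(A → B) = ~4/5 = 1/5
~A = ~1 = 0
~(A → B) → ~A = 1/5 → 0 = 4/5
A → (A → B) = 1 → 4/5 = 4/5
(~(A → B) → ~A) → (A → (A → B)) = 4/5 → 4/5 = 1
and checking the remaining 35 assignments likewise gives ≥ 1 in every case.

Yes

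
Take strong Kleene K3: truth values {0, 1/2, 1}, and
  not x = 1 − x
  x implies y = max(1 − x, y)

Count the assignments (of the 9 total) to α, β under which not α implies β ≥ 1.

5

α = 0, β = 0 ↦ 0  <
α = 0, β = 1/2 ↦ 1/2  <
α = 0, β = 1 ↦ 1  ≥
α = 1/2, β = 0 ↦ 1/2  <
α = 1/2, β = 1/2 ↦ 1/2  <
α = 1/2, β = 1 ↦ 1  ≥
α = 1, β = 0 ↦ 1  ≥
α = 1, β = 1/2 ↦ 1  ≥
α = 1, β = 1 ↦ 1  ≥
So 5 of the 9 assignments meet the threshold.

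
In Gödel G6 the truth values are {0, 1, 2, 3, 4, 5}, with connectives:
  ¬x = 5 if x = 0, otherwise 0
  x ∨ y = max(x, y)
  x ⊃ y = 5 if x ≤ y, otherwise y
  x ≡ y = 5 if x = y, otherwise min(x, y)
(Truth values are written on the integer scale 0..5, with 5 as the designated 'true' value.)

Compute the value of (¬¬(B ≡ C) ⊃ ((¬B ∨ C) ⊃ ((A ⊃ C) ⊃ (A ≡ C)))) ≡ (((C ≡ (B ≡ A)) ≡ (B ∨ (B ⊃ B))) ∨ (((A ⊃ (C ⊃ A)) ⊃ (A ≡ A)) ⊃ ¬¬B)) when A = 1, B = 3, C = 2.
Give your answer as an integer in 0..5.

B ≡ C = 3 ≡ 2 = 2
¬(B ≡ C) = ¬2 = 0
¬¬(B ≡ C) = ¬0 = 5
¬B = ¬3 = 0
¬B ∨ C = 0 ∨ 2 = 2
A ⊃ C = 1 ⊃ 2 = 5
A ≡ C = 1 ≡ 2 = 1
(A ⊃ C) ⊃ (A ≡ C) = 5 ⊃ 1 = 1
(¬B ∨ C) ⊃ ((A ⊃ C) ⊃ (A ≡ C)) = 2 ⊃ 1 = 1
¬¬(B ≡ C) ⊃ ((¬B ∨ C) ⊃ ((A ⊃ C) ⊃ (A ≡ C))) = 5 ⊃ 1 = 1
B ≡ A = 3 ≡ 1 = 1
C ≡ (B ≡ A) = 2 ≡ 1 = 1
B ⊃ B = 3 ⊃ 3 = 5
B ∨ (B ⊃ B) = 3 ∨ 5 = 5
(C ≡ (B ≡ A)) ≡ (B ∨ (B ⊃ B)) = 1 ≡ 5 = 1
C ⊃ A = 2 ⊃ 1 = 1
A ⊃ (C ⊃ A) = 1 ⊃ 1 = 5
A ≡ A = 1 ≡ 1 = 5
(A ⊃ (C ⊃ A)) ⊃ (A ≡ A) = 5 ⊃ 5 = 5
¬B = ¬3 = 0
¬¬B = ¬0 = 5
((A ⊃ (C ⊃ A)) ⊃ (A ≡ A)) ⊃ ¬¬B = 5 ⊃ 5 = 5
((C ≡ (B ≡ A)) ≡ (B ∨ (B ⊃ B))) ∨ (((A ⊃ (C ⊃ A)) ⊃ (A ≡ A)) ⊃ ¬¬B) = 1 ∨ 5 = 5
(¬¬(B ≡ C) ⊃ ((¬B ∨ C) ⊃ ((A ⊃ C) ⊃ (A ≡ C)))) ≡ (((C ≡ (B ≡ A)) ≡ (B ∨ (B ⊃ B))) ∨ (((A ⊃ (C ⊃ A)) ⊃ (A ≡ A)) ⊃ ¬¬B)) = 1 ≡ 5 = 1

1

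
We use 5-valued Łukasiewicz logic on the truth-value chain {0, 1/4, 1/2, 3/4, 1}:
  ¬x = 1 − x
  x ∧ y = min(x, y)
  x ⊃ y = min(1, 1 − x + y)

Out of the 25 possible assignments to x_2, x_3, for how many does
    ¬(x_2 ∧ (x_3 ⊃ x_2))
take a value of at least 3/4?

10

value 1: 5 assignments (counts)
value 3/4: 5 assignments (counts)
value 1/2: 5 assignments
value 1/4: 5 assignments
value 0: 5 assignments
So 10 of the 25 assignments meet the threshold.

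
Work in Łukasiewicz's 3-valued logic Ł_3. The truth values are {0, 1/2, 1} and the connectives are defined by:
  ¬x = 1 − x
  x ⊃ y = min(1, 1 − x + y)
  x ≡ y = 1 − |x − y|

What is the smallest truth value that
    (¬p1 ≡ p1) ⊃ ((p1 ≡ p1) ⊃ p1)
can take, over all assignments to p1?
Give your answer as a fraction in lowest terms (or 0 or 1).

Take p1 = 1/2:
¬p1 = ¬1/2 = 1/2
¬p1 ≡ p1 = 1/2 ≡ 1/2 = 1
p1 ≡ p1 = 1/2 ≡ 1/2 = 1
(p1 ≡ p1) ⊃ p1 = 1 ⊃ 1/2 = 1/2
(¬p1 ≡ p1) ⊃ ((p1 ≡ p1) ⊃ p1) = 1 ⊃ 1/2 = 1/2
No assignment yields a value below 1/2, so this is the minimum.

1/2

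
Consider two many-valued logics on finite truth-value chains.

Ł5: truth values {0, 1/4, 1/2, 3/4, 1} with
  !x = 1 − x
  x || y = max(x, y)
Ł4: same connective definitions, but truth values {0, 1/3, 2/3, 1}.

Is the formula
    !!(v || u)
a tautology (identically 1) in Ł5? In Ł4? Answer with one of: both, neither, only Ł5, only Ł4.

In Ł5: at u = 0, v = 0 the value is 0 — not a tautology.
In Ł4: at u = 0, v = 0 the value is 0 — not a tautology.

neither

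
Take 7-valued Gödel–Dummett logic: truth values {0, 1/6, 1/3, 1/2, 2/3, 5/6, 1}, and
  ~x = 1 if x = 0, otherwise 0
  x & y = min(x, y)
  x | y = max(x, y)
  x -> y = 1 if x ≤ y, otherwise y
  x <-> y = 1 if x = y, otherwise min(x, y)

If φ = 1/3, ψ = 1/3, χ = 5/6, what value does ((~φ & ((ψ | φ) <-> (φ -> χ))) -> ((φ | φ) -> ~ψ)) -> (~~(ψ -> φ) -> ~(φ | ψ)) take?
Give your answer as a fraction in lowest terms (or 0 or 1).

0

~φ = ~1/3 = 0
ψ | φ = 1/3 | 1/3 = 1/3
φ -> χ = 1/3 -> 5/6 = 1
(ψ | φ) <-> (φ -> χ) = 1/3 <-> 1 = 1/3
~φ & ((ψ | φ) <-> (φ -> χ)) = 0 & 1/3 = 0
φ | φ = 1/3 | 1/3 = 1/3
~ψ = ~1/3 = 0
(φ | φ) -> ~ψ = 1/3 -> 0 = 0
(~φ & ((ψ | φ) <-> (φ -> χ))) -> ((φ | φ) -> ~ψ) = 0 -> 0 = 1
ψ -> φ = 1/3 -> 1/3 = 1
~(ψ -> φ) = ~1 = 0
~~(ψ -> φ) = ~0 = 1
φ | ψ = 1/3 | 1/3 = 1/3
~(φ | ψ) = ~1/3 = 0
~~(ψ -> φ) -> ~(φ | ψ) = 1 -> 0 = 0
((~φ & ((ψ | φ) <-> (φ -> χ))) -> ((φ | φ) -> ~ψ)) -> (~~(ψ -> φ) -> ~(φ | ψ)) = 1 -> 0 = 0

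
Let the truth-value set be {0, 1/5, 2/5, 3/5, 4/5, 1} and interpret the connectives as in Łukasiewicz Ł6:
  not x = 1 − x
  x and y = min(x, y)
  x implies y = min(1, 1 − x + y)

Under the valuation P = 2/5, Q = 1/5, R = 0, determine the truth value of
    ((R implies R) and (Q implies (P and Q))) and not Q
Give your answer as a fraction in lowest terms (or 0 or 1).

R implies R = 0 implies 0 = 1
P and Q = 2/5 and 1/5 = 1/5
Q implies (P and Q) = 1/5 implies 1/5 = 1
(R implies R) and (Q implies (P and Q)) = 1 and 1 = 1
not Q = not 1/5 = 4/5
((R implies R) and (Q implies (P and Q))) and not Q = 1 and 4/5 = 4/5

4/5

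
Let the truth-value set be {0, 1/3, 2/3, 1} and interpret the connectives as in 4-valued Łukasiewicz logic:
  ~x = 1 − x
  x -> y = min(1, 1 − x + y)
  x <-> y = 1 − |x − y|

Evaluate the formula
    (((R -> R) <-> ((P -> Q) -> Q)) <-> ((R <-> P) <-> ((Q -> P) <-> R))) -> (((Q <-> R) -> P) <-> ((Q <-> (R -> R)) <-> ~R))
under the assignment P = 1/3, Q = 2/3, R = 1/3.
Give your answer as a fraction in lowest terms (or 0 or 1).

R -> R = 1/3 -> 1/3 = 1
P -> Q = 1/3 -> 2/3 = 1
(P -> Q) -> Q = 1 -> 2/3 = 2/3
(R -> R) <-> ((P -> Q) -> Q) = 1 <-> 2/3 = 2/3
R <-> P = 1/3 <-> 1/3 = 1
Q -> P = 2/3 -> 1/3 = 2/3
(Q -> P) <-> R = 2/3 <-> 1/3 = 2/3
(R <-> P) <-> ((Q -> P) <-> R) = 1 <-> 2/3 = 2/3
((R -> R) <-> ((P -> Q) -> Q)) <-> ((R <-> P) <-> ((Q -> P) <-> R)) = 2/3 <-> 2/3 = 1
Q <-> R = 2/3 <-> 1/3 = 2/3
(Q <-> R) -> P = 2/3 -> 1/3 = 2/3
R -> R = 1/3 -> 1/3 = 1
Q <-> (R -> R) = 2/3 <-> 1 = 2/3
~R = ~1/3 = 2/3
(Q <-> (R -> R)) <-> ~R = 2/3 <-> 2/3 = 1
((Q <-> R) -> P) <-> ((Q <-> (R -> R)) <-> ~R) = 2/3 <-> 1 = 2/3
(((R -> R) <-> ((P -> Q) -> Q)) <-> ((R <-> P) <-> ((Q -> P) <-> R))) -> (((Q <-> R) -> P) <-> ((Q <-> (R -> R)) <-> ~R)) = 1 -> 2/3 = 2/3

2/3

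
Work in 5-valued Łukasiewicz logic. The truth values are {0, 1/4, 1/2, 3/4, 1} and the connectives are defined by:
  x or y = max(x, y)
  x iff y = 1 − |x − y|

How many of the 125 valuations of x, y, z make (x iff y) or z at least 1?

45

value 1: 45 assignments (counts)
value 3/4: 44 assignments
value 1/2: 24 assignments
value 1/4: 10 assignments
value 0: 2 assignments
So 45 of the 125 assignments meet the threshold.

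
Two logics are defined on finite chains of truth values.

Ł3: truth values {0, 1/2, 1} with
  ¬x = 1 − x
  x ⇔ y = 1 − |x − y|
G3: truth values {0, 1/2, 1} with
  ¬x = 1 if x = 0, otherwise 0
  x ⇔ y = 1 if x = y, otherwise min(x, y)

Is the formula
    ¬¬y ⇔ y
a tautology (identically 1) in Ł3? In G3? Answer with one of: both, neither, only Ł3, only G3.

In Ł3: every assignment gives 1 — tautology.
In G3: at y = 1/2 the value is 1/2 — not a tautology.

only Ł3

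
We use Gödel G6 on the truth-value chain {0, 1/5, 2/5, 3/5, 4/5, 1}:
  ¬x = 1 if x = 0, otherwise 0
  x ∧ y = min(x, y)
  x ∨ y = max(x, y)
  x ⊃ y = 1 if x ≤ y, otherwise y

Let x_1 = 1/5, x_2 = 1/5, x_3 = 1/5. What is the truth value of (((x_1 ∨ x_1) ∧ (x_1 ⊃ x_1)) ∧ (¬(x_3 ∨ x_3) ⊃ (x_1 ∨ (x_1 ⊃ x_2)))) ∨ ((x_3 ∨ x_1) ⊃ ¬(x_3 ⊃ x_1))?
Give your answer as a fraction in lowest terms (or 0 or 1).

1/5

x_1 ∨ x_1 = 1/5 ∨ 1/5 = 1/5
x_1 ⊃ x_1 = 1/5 ⊃ 1/5 = 1
(x_1 ∨ x_1) ∧ (x_1 ⊃ x_1) = 1/5 ∧ 1 = 1/5
x_3 ∨ x_3 = 1/5 ∨ 1/5 = 1/5
¬(x_3 ∨ x_3) = ¬1/5 = 0
x_1 ⊃ x_2 = 1/5 ⊃ 1/5 = 1
x_1 ∨ (x_1 ⊃ x_2) = 1/5 ∨ 1 = 1
¬(x_3 ∨ x_3) ⊃ (x_1 ∨ (x_1 ⊃ x_2)) = 0 ⊃ 1 = 1
((x_1 ∨ x_1) ∧ (x_1 ⊃ x_1)) ∧ (¬(x_3 ∨ x_3) ⊃ (x_1 ∨ (x_1 ⊃ x_2))) = 1/5 ∧ 1 = 1/5
x_3 ∨ x_1 = 1/5 ∨ 1/5 = 1/5
x_3 ⊃ x_1 = 1/5 ⊃ 1/5 = 1
¬(x_3 ⊃ x_1) = ¬1 = 0
(x_3 ∨ x_1) ⊃ ¬(x_3 ⊃ x_1) = 1/5 ⊃ 0 = 0
(((x_1 ∨ x_1) ∧ (x_1 ⊃ x_1)) ∧ (¬(x_3 ∨ x_3) ⊃ (x_1 ∨ (x_1 ⊃ x_2)))) ∨ ((x_3 ∨ x_1) ⊃ ¬(x_3 ⊃ x_1)) = 1/5 ∨ 0 = 1/5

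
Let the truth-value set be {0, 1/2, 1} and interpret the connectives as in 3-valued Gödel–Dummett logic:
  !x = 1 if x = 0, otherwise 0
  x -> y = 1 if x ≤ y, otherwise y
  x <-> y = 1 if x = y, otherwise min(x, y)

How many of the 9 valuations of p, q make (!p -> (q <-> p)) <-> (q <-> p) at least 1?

p = 0, q = 0 ↦ 1  ≥
p = 0, q = 1/2 ↦ 1  ≥
p = 0, q = 1 ↦ 1  ≥
p = 1/2, q = 0 ↦ 0  <
p = 1/2, q = 1/2 ↦ 1  ≥
p = 1/2, q = 1 ↦ 1/2  <
p = 1, q = 0 ↦ 0  <
p = 1, q = 1/2 ↦ 1/2  <
p = 1, q = 1 ↦ 1  ≥
So 5 of the 9 assignments meet the threshold.

5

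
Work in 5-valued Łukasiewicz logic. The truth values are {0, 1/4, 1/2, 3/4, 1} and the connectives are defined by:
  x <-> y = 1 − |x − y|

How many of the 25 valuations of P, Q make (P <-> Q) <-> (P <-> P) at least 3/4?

value 1: 5 assignments (counts)
value 3/4: 8 assignments (counts)
value 1/2: 6 assignments
value 1/4: 4 assignments
value 0: 2 assignments
So 13 of the 25 assignments meet the threshold.

13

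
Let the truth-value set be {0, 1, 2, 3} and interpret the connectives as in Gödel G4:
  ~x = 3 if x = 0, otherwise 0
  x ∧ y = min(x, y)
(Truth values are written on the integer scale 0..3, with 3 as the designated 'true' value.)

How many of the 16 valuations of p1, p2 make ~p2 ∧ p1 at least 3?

p1 = 0, p2 = 0 ↦ 0  <
p1 = 0, p2 = 1 ↦ 0  <
p1 = 0, p2 = 2 ↦ 0  <
p1 = 0, p2 = 3 ↦ 0  <
p1 = 1, p2 = 0 ↦ 1  <
p1 = 1, p2 = 1 ↦ 0  <
p1 = 1, p2 = 2 ↦ 0  <
p1 = 1, p2 = 3 ↦ 0  <
p1 = 2, p2 = 0 ↦ 2  <
p1 = 2, p2 = 1 ↦ 0  <
p1 = 2, p2 = 2 ↦ 0  <
p1 = 2, p2 = 3 ↦ 0  <
p1 = 3, p2 = 0 ↦ 3  ≥
p1 = 3, p2 = 1 ↦ 0  <
p1 = 3, p2 = 2 ↦ 0  <
p1 = 3, p2 = 3 ↦ 0  <
So 1 of the 16 assignments meets the threshold.

1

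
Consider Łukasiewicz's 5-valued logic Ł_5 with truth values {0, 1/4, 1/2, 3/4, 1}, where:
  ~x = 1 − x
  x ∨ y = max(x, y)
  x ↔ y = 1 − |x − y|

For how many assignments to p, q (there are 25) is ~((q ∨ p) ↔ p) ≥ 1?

1

value 1: 1 assignment (counts)
value 3/4: 2 assignments
value 1/2: 3 assignments
value 1/4: 4 assignments
value 0: 15 assignments
So 1 of the 25 assignments meets the threshold.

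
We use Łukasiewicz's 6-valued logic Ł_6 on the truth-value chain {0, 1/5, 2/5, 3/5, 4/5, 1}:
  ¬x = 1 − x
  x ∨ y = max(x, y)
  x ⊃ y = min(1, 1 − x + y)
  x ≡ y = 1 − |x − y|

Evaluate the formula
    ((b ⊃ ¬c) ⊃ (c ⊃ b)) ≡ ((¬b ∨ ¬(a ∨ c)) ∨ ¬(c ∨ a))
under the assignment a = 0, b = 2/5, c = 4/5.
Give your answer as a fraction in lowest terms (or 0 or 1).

4/5

¬c = ¬4/5 = 1/5
b ⊃ ¬c = 2/5 ⊃ 1/5 = 4/5
c ⊃ b = 4/5 ⊃ 2/5 = 3/5
(b ⊃ ¬c) ⊃ (c ⊃ b) = 4/5 ⊃ 3/5 = 4/5
¬b = ¬2/5 = 3/5
a ∨ c = 0 ∨ 4/5 = 4/5
¬(a ∨ c) = ¬4/5 = 1/5
¬b ∨ ¬(a ∨ c) = 3/5 ∨ 1/5 = 3/5
c ∨ a = 4/5 ∨ 0 = 4/5
¬(c ∨ a) = ¬4/5 = 1/5
(¬b ∨ ¬(a ∨ c)) ∨ ¬(c ∨ a) = 3/5 ∨ 1/5 = 3/5
((b ⊃ ¬c) ⊃ (c ⊃ b)) ≡ ((¬b ∨ ¬(a ∨ c)) ∨ ¬(c ∨ a)) = 4/5 ≡ 3/5 = 4/5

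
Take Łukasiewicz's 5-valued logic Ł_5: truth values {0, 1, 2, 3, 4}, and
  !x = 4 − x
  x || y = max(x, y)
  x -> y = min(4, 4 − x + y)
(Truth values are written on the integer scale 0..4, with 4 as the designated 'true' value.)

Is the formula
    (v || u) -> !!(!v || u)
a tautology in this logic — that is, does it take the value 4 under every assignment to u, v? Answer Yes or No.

Counterexample: take u = 0, v = 3.
v || u = 3 || 0 = 3
!v = !3 = 1
!v || u = 1 || 0 = 1
!(!v || u) = !1 = 3
!!(!v || u) = !3 = 1
(v || u) -> !!(!v || u) = 3 -> 1 = 2
This gives 2 ≠ 4.

No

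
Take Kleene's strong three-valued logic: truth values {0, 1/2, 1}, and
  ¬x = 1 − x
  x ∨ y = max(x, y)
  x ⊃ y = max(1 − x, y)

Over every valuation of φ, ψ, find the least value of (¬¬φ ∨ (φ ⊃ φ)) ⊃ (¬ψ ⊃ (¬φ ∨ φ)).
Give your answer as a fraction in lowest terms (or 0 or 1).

1/2

Take φ = 1/2, ψ = 0:
¬φ = ¬1/2 = 1/2
¬¬φ = ¬1/2 = 1/2
φ ⊃ φ = 1/2 ⊃ 1/2 = 1/2
¬¬φ ∨ (φ ⊃ φ) = 1/2 ∨ 1/2 = 1/2
¬ψ = ¬0 = 1
¬φ = ¬1/2 = 1/2
¬φ ∨ φ = 1/2 ∨ 1/2 = 1/2
¬ψ ⊃ (¬φ ∨ φ) = 1 ⊃ 1/2 = 1/2
(¬¬φ ∨ (φ ⊃ φ)) ⊃ (¬ψ ⊃ (¬φ ∨ φ)) = 1/2 ⊃ 1/2 = 1/2
No assignment yields a value below 1/2, so this is the minimum.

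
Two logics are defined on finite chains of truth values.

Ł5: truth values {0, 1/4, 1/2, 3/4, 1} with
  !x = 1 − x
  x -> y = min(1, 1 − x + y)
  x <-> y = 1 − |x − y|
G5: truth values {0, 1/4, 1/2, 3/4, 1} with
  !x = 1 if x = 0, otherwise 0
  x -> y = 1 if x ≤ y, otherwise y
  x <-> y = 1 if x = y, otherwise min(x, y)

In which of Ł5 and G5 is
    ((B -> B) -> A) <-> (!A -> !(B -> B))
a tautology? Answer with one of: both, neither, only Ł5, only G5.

only Ł5

In Ł5: every assignment gives 1 — tautology.
In G5: at A = 1/4, B = 0 the value is 1/4 — not a tautology.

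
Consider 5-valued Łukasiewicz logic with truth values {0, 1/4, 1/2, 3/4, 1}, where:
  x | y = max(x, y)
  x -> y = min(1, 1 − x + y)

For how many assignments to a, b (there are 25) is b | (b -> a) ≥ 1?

value 1: 19 assignments (counts)
value 3/4: 5 assignments
value 1/2: 1 assignment
So 19 of the 25 assignments meet the threshold.

19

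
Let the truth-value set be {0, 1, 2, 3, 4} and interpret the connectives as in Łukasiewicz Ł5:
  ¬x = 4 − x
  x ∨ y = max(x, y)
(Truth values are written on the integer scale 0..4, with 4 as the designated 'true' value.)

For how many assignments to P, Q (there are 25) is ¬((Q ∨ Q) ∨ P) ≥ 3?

4

value 4: 1 assignment (counts)
value 3: 3 assignments (counts)
value 2: 5 assignments
value 1: 7 assignments
value 0: 9 assignments
So 4 of the 25 assignments meet the threshold.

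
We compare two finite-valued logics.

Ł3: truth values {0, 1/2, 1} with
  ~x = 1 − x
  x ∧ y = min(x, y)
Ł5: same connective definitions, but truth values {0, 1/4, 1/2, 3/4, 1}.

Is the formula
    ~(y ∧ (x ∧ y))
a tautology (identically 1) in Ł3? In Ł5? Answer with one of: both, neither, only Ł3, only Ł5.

In Ł3: at x = 1/2, y = 1/2 the value is 1/2 — not a tautology.
In Ł5: at x = 1/4, y = 1/4 the value is 3/4 — not a tautology.

neither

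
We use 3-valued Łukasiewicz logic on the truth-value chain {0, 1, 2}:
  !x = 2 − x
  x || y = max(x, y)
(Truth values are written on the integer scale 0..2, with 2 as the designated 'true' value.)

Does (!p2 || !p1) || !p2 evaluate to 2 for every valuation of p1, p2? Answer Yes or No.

Counterexample: take p1 = 1, p2 = 1.
!p2 = !1 = 1
!p1 = !1 = 1
!p2 || !p1 = 1 || 1 = 1
!p2 = !1 = 1
(!p2 || !p1) || !p2 = 1 || 1 = 1
This gives 1 ≠ 2.

No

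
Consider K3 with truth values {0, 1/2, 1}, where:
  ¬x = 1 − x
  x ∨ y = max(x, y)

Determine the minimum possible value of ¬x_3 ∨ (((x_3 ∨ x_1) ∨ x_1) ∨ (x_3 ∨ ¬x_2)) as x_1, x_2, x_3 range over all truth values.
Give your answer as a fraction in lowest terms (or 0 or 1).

1/2

Take x_1 = 0, x_2 = 1/2, x_3 = 1/2:
¬x_3 = ¬1/2 = 1/2
x_3 ∨ x_1 = 1/2 ∨ 0 = 1/2
(x_3 ∨ x_1) ∨ x_1 = 1/2 ∨ 0 = 1/2
¬x_2 = ¬1/2 = 1/2
x_3 ∨ ¬x_2 = 1/2 ∨ 1/2 = 1/2
((x_3 ∨ x_1) ∨ x_1) ∨ (x_3 ∨ ¬x_2) = 1/2 ∨ 1/2 = 1/2
¬x_3 ∨ (((x_3 ∨ x_1) ∨ x_1) ∨ (x_3 ∨ ¬x_2)) = 1/2 ∨ 1/2 = 1/2
No assignment yields a value below 1/2, so this is the minimum.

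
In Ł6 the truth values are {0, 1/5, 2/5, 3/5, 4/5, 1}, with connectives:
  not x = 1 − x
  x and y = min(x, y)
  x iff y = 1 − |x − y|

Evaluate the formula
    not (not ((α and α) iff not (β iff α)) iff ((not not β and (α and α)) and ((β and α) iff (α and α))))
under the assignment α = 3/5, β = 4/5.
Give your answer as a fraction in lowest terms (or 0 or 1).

α and α = 3/5 and 3/5 = 3/5
β iff α = 4/5 iff 3/5 = 4/5
not (β iff α) = not 4/5 = 1/5
(α and α) iff not (β iff α) = 3/5 iff 1/5 = 3/5
not ((α and α) iff not (β iff α)) = not 3/5 = 2/5
not β = not 4/5 = 1/5
not not β = not 1/5 = 4/5
α and α = 3/5 and 3/5 = 3/5
not not β and (α and α) = 4/5 and 3/5 = 3/5
β and α = 4/5 and 3/5 = 3/5
α and α = 3/5 and 3/5 = 3/5
(β and α) iff (α and α) = 3/5 iff 3/5 = 1
(not not β and (α and α)) and ((β and α) iff (α and α)) = 3/5 and 1 = 3/5
not ((α and α) iff not (β iff α)) iff ((not not β and (α and α)) and ((β and α) iff (α and α))) = 2/5 iff 3/5 = 4/5
not (not ((α and α) iff not (β iff α)) iff ((not not β and (α and α)) and ((β and α) iff (α and α)))) = not 4/5 = 1/5

1/5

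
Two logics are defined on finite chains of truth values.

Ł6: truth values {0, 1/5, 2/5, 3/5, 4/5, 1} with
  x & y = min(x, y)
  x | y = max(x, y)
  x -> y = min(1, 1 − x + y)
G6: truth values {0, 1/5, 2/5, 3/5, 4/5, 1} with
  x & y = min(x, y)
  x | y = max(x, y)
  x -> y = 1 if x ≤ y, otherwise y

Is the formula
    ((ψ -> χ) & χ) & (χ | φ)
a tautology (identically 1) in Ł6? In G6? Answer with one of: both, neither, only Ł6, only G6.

In Ł6: at φ = 0, ψ = 0, χ = 0 the value is 0 — not a tautology.
In G6: at φ = 0, ψ = 0, χ = 0 the value is 0 — not a tautology.

neither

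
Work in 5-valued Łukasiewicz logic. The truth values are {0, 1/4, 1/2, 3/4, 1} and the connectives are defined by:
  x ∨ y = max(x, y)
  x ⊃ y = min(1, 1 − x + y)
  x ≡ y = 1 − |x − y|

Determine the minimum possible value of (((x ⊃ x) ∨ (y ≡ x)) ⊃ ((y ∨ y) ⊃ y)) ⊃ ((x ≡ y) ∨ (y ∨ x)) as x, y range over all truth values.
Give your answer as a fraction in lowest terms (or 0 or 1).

1/2

Take x = 0, y = 1/2:
x ⊃ x = 0 ⊃ 0 = 1
y ≡ x = 1/2 ≡ 0 = 1/2
(x ⊃ x) ∨ (y ≡ x) = 1 ∨ 1/2 = 1
y ∨ y = 1/2 ∨ 1/2 = 1/2
(y ∨ y) ⊃ y = 1/2 ⊃ 1/2 = 1
((x ⊃ x) ∨ (y ≡ x)) ⊃ ((y ∨ y) ⊃ y) = 1 ⊃ 1 = 1
x ≡ y = 0 ≡ 1/2 = 1/2
y ∨ x = 1/2 ∨ 0 = 1/2
(x ≡ y) ∨ (y ∨ x) = 1/2 ∨ 1/2 = 1/2
(((x ⊃ x) ∨ (y ≡ x)) ⊃ ((y ∨ y) ⊃ y)) ⊃ ((x ≡ y) ∨ (y ∨ x)) = 1 ⊃ 1/2 = 1/2
No assignment yields a value below 1/2, so this is the minimum.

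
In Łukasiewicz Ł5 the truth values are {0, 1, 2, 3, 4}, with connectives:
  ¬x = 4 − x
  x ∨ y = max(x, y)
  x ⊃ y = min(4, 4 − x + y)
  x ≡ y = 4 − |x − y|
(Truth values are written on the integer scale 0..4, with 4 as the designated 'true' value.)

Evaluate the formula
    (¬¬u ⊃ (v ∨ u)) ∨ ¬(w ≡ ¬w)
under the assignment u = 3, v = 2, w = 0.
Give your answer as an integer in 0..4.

4

¬u = ¬3 = 1
¬¬u = ¬1 = 3
v ∨ u = 2 ∨ 3 = 3
¬¬u ⊃ (v ∨ u) = 3 ⊃ 3 = 4
¬w = ¬0 = 4
w ≡ ¬w = 0 ≡ 4 = 0
¬(w ≡ ¬w) = ¬0 = 4
(¬¬u ⊃ (v ∨ u)) ∨ ¬(w ≡ ¬w) = 4 ∨ 4 = 4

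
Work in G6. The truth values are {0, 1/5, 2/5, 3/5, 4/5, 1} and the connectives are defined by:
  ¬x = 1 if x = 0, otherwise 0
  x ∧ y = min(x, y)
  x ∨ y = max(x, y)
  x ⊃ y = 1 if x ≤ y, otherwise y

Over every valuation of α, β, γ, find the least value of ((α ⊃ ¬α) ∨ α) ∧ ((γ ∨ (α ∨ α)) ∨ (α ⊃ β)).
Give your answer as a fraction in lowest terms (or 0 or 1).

Take α = 1/5, β = 0, γ = 0:
¬α = ¬1/5 = 0
α ⊃ ¬α = 1/5 ⊃ 0 = 0
(α ⊃ ¬α) ∨ α = 0 ∨ 1/5 = 1/5
α ∨ α = 1/5 ∨ 1/5 = 1/5
γ ∨ (α ∨ α) = 0 ∨ 1/5 = 1/5
α ⊃ β = 1/5 ⊃ 0 = 0
(γ ∨ (α ∨ α)) ∨ (α ⊃ β) = 1/5 ∨ 0 = 1/5
((α ⊃ ¬α) ∨ α) ∧ ((γ ∨ (α ∨ α)) ∨ (α ⊃ β)) = 1/5 ∧ 1/5 = 1/5
No assignment yields a value below 1/5, so this is the minimum.

1/5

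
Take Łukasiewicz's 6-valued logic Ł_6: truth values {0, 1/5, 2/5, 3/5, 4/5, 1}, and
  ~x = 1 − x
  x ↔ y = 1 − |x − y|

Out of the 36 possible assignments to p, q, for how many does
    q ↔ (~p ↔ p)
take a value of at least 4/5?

value 1: 6 assignments (counts)
value 4/5: 10 assignments (counts)
value 3/5: 8 assignments
value 2/5: 6 assignments
value 1/5: 4 assignments
value 0: 2 assignments
So 16 of the 36 assignments meet the threshold.

16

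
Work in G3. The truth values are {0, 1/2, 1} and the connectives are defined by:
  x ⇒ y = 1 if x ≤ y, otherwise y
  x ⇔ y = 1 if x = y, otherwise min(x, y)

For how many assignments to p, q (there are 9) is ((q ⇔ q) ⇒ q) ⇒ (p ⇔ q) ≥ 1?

6

p = 0, q = 0 ↦ 1  ≥
p = 0, q = 1/2 ↦ 0  <
p = 0, q = 1 ↦ 0  <
p = 1/2, q = 0 ↦ 1  ≥
p = 1/2, q = 1/2 ↦ 1  ≥
p = 1/2, q = 1 ↦ 1/2  <
p = 1, q = 0 ↦ 1  ≥
p = 1, q = 1/2 ↦ 1  ≥
p = 1, q = 1 ↦ 1  ≥
So 6 of the 9 assignments meet the threshold.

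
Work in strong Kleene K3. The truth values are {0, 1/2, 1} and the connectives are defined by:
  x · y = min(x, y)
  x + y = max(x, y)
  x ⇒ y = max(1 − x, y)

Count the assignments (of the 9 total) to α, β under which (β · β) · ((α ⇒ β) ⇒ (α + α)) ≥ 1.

1

α = 0, β = 0 ↦ 0  <
α = 0, β = 1/2 ↦ 0  <
α = 0, β = 1 ↦ 0  <
α = 1/2, β = 0 ↦ 0  <
α = 1/2, β = 1/2 ↦ 1/2  <
α = 1/2, β = 1 ↦ 1/2  <
α = 1, β = 0 ↦ 0  <
α = 1, β = 1/2 ↦ 1/2  <
α = 1, β = 1 ↦ 1  ≥
So 1 of the 9 assignments meets the threshold.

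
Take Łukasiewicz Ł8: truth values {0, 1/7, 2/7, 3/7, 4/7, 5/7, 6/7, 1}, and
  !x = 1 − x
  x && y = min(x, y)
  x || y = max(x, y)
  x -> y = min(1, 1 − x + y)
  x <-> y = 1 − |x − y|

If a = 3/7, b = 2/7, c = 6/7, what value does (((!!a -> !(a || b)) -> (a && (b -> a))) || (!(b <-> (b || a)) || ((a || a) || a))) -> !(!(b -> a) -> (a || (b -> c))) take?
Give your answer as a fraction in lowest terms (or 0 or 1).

4/7

!a = !3/7 = 4/7
!!a = !4/7 = 3/7
a || b = 3/7 || 2/7 = 3/7
!(a || b) = !3/7 = 4/7
!!a -> !(a || b) = 3/7 -> 4/7 = 1
b -> a = 2/7 -> 3/7 = 1
a && (b -> a) = 3/7 && 1 = 3/7
(!!a -> !(a || b)) -> (a && (b -> a)) = 1 -> 3/7 = 3/7
b || a = 2/7 || 3/7 = 3/7
b <-> (b || a) = 2/7 <-> 3/7 = 6/7
!(b <-> (b || a)) = !6/7 = 1/7
a || a = 3/7 || 3/7 = 3/7
(a || a) || a = 3/7 || 3/7 = 3/7
!(b <-> (b || a)) || ((a || a) || a) = 1/7 || 3/7 = 3/7
((!!a -> !(a || b)) -> (a && (b -> a))) || (!(b <-> (b || a)) || ((a || a) || a)) = 3/7 || 3/7 = 3/7
b -> a = 2/7 -> 3/7 = 1
!(b -> a) = !1 = 0
b -> c = 2/7 -> 6/7 = 1
a || (b -> c) = 3/7 || 1 = 1
!(b -> a) -> (a || (b -> c)) = 0 -> 1 = 1
!(!(b -> a) -> (a || (b -> c))) = !1 = 0
(((!!a -> !(a || b)) -> (a && (b -> a))) || (!(b <-> (b || a)) || ((a || a) || a))) -> !(!(b -> a) -> (a || (b -> c))) = 3/7 -> 0 = 4/7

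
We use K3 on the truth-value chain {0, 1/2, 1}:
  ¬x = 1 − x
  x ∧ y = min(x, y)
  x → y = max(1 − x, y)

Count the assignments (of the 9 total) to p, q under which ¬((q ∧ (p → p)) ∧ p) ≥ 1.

p = 0, q = 0 ↦ 1  ≥
p = 0, q = 1/2 ↦ 1  ≥
p = 0, q = 1 ↦ 1  ≥
p = 1/2, q = 0 ↦ 1  ≥
p = 1/2, q = 1/2 ↦ 1/2  <
p = 1/2, q = 1 ↦ 1/2  <
p = 1, q = 0 ↦ 1  ≥
p = 1, q = 1/2 ↦ 1/2  <
p = 1, q = 1 ↦ 0  <
So 5 of the 9 assignments meet the threshold.

5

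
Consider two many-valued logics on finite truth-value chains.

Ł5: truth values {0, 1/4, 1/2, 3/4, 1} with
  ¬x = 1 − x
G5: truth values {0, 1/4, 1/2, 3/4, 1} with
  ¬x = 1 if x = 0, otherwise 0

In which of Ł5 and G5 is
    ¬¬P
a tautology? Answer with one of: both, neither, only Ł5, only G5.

In Ł5: at P = 0 the value is 0 — not a tautology.
In G5: at P = 0 the value is 0 — not a tautology.

neither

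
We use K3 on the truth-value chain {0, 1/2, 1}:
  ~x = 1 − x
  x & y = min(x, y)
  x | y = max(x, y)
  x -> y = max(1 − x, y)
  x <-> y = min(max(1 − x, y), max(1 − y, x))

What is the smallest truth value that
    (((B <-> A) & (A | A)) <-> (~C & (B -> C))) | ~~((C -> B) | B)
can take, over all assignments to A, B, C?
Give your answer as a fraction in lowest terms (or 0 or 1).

1/2

Take A = 0, B = 0, C = 1/2:
B <-> A = 0 <-> 0 = 1
A | A = 0 | 0 = 0
(B <-> A) & (A | A) = 1 & 0 = 0
~C = ~1/2 = 1/2
B -> C = 0 -> 1/2 = 1
~C & (B -> C) = 1/2 & 1 = 1/2
((B <-> A) & (A | A)) <-> (~C & (B -> C)) = 0 <-> 1/2 = 1/2
C -> B = 1/2 -> 0 = 1/2
(C -> B) | B = 1/2 | 0 = 1/2
~((C -> B) | B) = ~1/2 = 1/2
~~((C -> B) | B) = ~1/2 = 1/2
(((B <-> A) & (A | A)) <-> (~C & (B -> C))) | ~~((C -> B) | B) = 1/2 | 1/2 = 1/2
No assignment yields a value below 1/2, so this is the minimum.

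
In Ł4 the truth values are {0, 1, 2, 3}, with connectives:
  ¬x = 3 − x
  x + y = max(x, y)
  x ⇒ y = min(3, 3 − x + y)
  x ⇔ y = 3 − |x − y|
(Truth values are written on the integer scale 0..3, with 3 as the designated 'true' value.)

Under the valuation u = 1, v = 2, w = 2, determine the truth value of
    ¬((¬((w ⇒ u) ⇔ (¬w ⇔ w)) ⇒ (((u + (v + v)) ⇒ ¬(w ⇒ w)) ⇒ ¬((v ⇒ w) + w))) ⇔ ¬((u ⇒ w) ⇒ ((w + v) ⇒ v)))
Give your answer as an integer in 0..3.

w ⇒ u = 2 ⇒ 1 = 2
¬w = ¬2 = 1
¬w ⇔ w = 1 ⇔ 2 = 2
(w ⇒ u) ⇔ (¬w ⇔ w) = 2 ⇔ 2 = 3
¬((w ⇒ u) ⇔ (¬w ⇔ w)) = ¬3 = 0
v + v = 2 + 2 = 2
u + (v + v) = 1 + 2 = 2
w ⇒ w = 2 ⇒ 2 = 3
¬(w ⇒ w) = ¬3 = 0
(u + (v + v)) ⇒ ¬(w ⇒ w) = 2 ⇒ 0 = 1
v ⇒ w = 2 ⇒ 2 = 3
(v ⇒ w) + w = 3 + 2 = 3
¬((v ⇒ w) + w) = ¬3 = 0
((u + (v + v)) ⇒ ¬(w ⇒ w)) ⇒ ¬((v ⇒ w) + w) = 1 ⇒ 0 = 2
¬((w ⇒ u) ⇔ (¬w ⇔ w)) ⇒ (((u + (v + v)) ⇒ ¬(w ⇒ w)) ⇒ ¬((v ⇒ w) + w)) = 0 ⇒ 2 = 3
u ⇒ w = 1 ⇒ 2 = 3
w + v = 2 + 2 = 2
(w + v) ⇒ v = 2 ⇒ 2 = 3
(u ⇒ w) ⇒ ((w + v) ⇒ v) = 3 ⇒ 3 = 3
¬((u ⇒ w) ⇒ ((w + v) ⇒ v)) = ¬3 = 0
(¬((w ⇒ u) ⇔ (¬w ⇔ w)) ⇒ (((u + (v + v)) ⇒ ¬(w ⇒ w)) ⇒ ¬((v ⇒ w) + w))) ⇔ ¬((u ⇒ w) ⇒ ((w + v) ⇒ v)) = 3 ⇔ 0 = 0
¬((¬((w ⇒ u) ⇔ (¬w ⇔ w)) ⇒ (((u + (v + v)) ⇒ ¬(w ⇒ w)) ⇒ ¬((v ⇒ w) + w))) ⇔ ¬((u ⇒ w) ⇒ ((w + v) ⇒ v))) = ¬0 = 3

3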